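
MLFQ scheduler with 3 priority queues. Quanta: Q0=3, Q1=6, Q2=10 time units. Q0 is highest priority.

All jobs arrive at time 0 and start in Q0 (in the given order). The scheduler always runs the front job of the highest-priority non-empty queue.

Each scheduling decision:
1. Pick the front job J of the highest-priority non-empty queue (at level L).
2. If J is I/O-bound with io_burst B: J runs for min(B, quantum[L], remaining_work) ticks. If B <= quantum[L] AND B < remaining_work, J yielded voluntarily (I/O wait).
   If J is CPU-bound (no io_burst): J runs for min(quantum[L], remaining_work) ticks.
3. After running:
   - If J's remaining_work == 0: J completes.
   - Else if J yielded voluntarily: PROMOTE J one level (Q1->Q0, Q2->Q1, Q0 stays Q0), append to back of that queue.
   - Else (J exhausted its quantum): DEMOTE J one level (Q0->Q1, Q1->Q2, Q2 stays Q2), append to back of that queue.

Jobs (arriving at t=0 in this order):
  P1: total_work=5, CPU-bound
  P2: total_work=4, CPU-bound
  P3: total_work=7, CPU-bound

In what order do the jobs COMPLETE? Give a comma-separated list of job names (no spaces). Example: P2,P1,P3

t=0-3: P1@Q0 runs 3, rem=2, quantum used, demote→Q1. Q0=[P2,P3] Q1=[P1] Q2=[]
t=3-6: P2@Q0 runs 3, rem=1, quantum used, demote→Q1. Q0=[P3] Q1=[P1,P2] Q2=[]
t=6-9: P3@Q0 runs 3, rem=4, quantum used, demote→Q1. Q0=[] Q1=[P1,P2,P3] Q2=[]
t=9-11: P1@Q1 runs 2, rem=0, completes. Q0=[] Q1=[P2,P3] Q2=[]
t=11-12: P2@Q1 runs 1, rem=0, completes. Q0=[] Q1=[P3] Q2=[]
t=12-16: P3@Q1 runs 4, rem=0, completes. Q0=[] Q1=[] Q2=[]

Answer: P1,P2,P3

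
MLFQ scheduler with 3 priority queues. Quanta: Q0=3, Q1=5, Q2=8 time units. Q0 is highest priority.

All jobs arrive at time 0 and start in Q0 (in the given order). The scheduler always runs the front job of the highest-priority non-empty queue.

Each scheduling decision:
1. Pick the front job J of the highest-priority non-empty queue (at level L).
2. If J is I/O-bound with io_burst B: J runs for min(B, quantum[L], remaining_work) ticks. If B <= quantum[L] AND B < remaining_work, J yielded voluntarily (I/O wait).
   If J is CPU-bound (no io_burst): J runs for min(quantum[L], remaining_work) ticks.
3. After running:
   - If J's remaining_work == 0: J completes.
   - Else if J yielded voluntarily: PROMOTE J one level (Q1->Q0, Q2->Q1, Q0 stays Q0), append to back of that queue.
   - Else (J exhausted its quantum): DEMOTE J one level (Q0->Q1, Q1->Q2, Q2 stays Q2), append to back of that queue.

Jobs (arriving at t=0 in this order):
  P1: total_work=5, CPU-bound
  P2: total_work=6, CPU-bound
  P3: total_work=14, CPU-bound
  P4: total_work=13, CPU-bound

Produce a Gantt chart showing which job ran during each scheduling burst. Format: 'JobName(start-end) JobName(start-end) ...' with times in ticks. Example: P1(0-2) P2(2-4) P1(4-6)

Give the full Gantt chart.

Answer: P1(0-3) P2(3-6) P3(6-9) P4(9-12) P1(12-14) P2(14-17) P3(17-22) P4(22-27) P3(27-33) P4(33-38)

Derivation:
t=0-3: P1@Q0 runs 3, rem=2, quantum used, demote→Q1. Q0=[P2,P3,P4] Q1=[P1] Q2=[]
t=3-6: P2@Q0 runs 3, rem=3, quantum used, demote→Q1. Q0=[P3,P4] Q1=[P1,P2] Q2=[]
t=6-9: P3@Q0 runs 3, rem=11, quantum used, demote→Q1. Q0=[P4] Q1=[P1,P2,P3] Q2=[]
t=9-12: P4@Q0 runs 3, rem=10, quantum used, demote→Q1. Q0=[] Q1=[P1,P2,P3,P4] Q2=[]
t=12-14: P1@Q1 runs 2, rem=0, completes. Q0=[] Q1=[P2,P3,P4] Q2=[]
t=14-17: P2@Q1 runs 3, rem=0, completes. Q0=[] Q1=[P3,P4] Q2=[]
t=17-22: P3@Q1 runs 5, rem=6, quantum used, demote→Q2. Q0=[] Q1=[P4] Q2=[P3]
t=22-27: P4@Q1 runs 5, rem=5, quantum used, demote→Q2. Q0=[] Q1=[] Q2=[P3,P4]
t=27-33: P3@Q2 runs 6, rem=0, completes. Q0=[] Q1=[] Q2=[P4]
t=33-38: P4@Q2 runs 5, rem=0, completes. Q0=[] Q1=[] Q2=[]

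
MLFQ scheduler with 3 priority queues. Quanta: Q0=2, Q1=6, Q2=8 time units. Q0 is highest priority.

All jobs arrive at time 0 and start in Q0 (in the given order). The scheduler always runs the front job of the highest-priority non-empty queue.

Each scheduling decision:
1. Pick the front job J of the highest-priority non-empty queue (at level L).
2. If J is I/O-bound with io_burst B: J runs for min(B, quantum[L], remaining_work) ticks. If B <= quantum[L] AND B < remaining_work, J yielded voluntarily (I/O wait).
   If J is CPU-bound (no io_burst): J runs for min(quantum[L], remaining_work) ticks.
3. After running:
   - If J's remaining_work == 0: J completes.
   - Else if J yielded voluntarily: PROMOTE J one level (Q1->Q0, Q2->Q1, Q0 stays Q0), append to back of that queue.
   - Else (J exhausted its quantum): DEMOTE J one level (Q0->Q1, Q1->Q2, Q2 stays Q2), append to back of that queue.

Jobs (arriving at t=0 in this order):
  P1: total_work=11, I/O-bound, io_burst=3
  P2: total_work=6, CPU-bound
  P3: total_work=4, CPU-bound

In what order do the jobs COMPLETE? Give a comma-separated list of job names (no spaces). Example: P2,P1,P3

Answer: P2,P3,P1

Derivation:
t=0-2: P1@Q0 runs 2, rem=9, quantum used, demote→Q1. Q0=[P2,P3] Q1=[P1] Q2=[]
t=2-4: P2@Q0 runs 2, rem=4, quantum used, demote→Q1. Q0=[P3] Q1=[P1,P2] Q2=[]
t=4-6: P3@Q0 runs 2, rem=2, quantum used, demote→Q1. Q0=[] Q1=[P1,P2,P3] Q2=[]
t=6-9: P1@Q1 runs 3, rem=6, I/O yield, promote→Q0. Q0=[P1] Q1=[P2,P3] Q2=[]
t=9-11: P1@Q0 runs 2, rem=4, quantum used, demote→Q1. Q0=[] Q1=[P2,P3,P1] Q2=[]
t=11-15: P2@Q1 runs 4, rem=0, completes. Q0=[] Q1=[P3,P1] Q2=[]
t=15-17: P3@Q1 runs 2, rem=0, completes. Q0=[] Q1=[P1] Q2=[]
t=17-20: P1@Q1 runs 3, rem=1, I/O yield, promote→Q0. Q0=[P1] Q1=[] Q2=[]
t=20-21: P1@Q0 runs 1, rem=0, completes. Q0=[] Q1=[] Q2=[]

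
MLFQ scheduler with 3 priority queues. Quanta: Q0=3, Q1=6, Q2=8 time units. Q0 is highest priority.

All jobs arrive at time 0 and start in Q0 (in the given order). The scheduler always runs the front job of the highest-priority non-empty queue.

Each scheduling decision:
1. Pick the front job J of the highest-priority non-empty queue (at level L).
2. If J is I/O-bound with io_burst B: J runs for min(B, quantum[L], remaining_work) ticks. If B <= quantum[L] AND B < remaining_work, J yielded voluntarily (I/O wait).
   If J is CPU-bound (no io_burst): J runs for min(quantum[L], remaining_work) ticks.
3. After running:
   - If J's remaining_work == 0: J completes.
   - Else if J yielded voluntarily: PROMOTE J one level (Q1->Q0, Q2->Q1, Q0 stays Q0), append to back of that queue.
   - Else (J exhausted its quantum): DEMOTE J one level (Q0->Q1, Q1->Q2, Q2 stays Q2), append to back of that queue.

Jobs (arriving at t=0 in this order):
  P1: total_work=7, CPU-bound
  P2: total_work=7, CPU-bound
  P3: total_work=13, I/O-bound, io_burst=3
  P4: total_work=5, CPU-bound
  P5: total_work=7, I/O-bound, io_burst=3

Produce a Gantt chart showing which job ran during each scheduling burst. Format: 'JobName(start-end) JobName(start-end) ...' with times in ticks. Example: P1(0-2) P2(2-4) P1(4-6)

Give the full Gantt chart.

Answer: P1(0-3) P2(3-6) P3(6-9) P4(9-12) P5(12-15) P3(15-18) P5(18-21) P3(21-24) P5(24-25) P3(25-28) P3(28-29) P1(29-33) P2(33-37) P4(37-39)

Derivation:
t=0-3: P1@Q0 runs 3, rem=4, quantum used, demote→Q1. Q0=[P2,P3,P4,P5] Q1=[P1] Q2=[]
t=3-6: P2@Q0 runs 3, rem=4, quantum used, demote→Q1. Q0=[P3,P4,P5] Q1=[P1,P2] Q2=[]
t=6-9: P3@Q0 runs 3, rem=10, I/O yield, promote→Q0. Q0=[P4,P5,P3] Q1=[P1,P2] Q2=[]
t=9-12: P4@Q0 runs 3, rem=2, quantum used, demote→Q1. Q0=[P5,P3] Q1=[P1,P2,P4] Q2=[]
t=12-15: P5@Q0 runs 3, rem=4, I/O yield, promote→Q0. Q0=[P3,P5] Q1=[P1,P2,P4] Q2=[]
t=15-18: P3@Q0 runs 3, rem=7, I/O yield, promote→Q0. Q0=[P5,P3] Q1=[P1,P2,P4] Q2=[]
t=18-21: P5@Q0 runs 3, rem=1, I/O yield, promote→Q0. Q0=[P3,P5] Q1=[P1,P2,P4] Q2=[]
t=21-24: P3@Q0 runs 3, rem=4, I/O yield, promote→Q0. Q0=[P5,P3] Q1=[P1,P2,P4] Q2=[]
t=24-25: P5@Q0 runs 1, rem=0, completes. Q0=[P3] Q1=[P1,P2,P4] Q2=[]
t=25-28: P3@Q0 runs 3, rem=1, I/O yield, promote→Q0. Q0=[P3] Q1=[P1,P2,P4] Q2=[]
t=28-29: P3@Q0 runs 1, rem=0, completes. Q0=[] Q1=[P1,P2,P4] Q2=[]
t=29-33: P1@Q1 runs 4, rem=0, completes. Q0=[] Q1=[P2,P4] Q2=[]
t=33-37: P2@Q1 runs 4, rem=0, completes. Q0=[] Q1=[P4] Q2=[]
t=37-39: P4@Q1 runs 2, rem=0, completes. Q0=[] Q1=[] Q2=[]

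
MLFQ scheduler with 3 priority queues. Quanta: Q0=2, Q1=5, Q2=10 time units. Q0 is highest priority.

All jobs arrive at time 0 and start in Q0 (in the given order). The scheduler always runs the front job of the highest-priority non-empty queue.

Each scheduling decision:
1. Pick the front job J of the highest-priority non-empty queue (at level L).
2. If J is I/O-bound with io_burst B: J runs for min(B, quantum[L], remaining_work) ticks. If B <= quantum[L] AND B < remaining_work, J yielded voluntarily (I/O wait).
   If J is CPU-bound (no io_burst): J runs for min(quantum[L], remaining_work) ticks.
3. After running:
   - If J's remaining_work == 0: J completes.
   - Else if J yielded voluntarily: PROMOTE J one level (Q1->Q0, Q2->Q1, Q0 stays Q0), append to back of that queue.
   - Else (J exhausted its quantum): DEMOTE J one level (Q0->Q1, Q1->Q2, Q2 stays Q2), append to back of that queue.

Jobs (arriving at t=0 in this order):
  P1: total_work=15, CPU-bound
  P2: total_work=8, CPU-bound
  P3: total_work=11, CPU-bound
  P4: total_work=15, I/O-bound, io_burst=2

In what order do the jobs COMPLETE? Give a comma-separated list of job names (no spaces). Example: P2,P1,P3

Answer: P4,P1,P2,P3

Derivation:
t=0-2: P1@Q0 runs 2, rem=13, quantum used, demote→Q1. Q0=[P2,P3,P4] Q1=[P1] Q2=[]
t=2-4: P2@Q0 runs 2, rem=6, quantum used, demote→Q1. Q0=[P3,P4] Q1=[P1,P2] Q2=[]
t=4-6: P3@Q0 runs 2, rem=9, quantum used, demote→Q1. Q0=[P4] Q1=[P1,P2,P3] Q2=[]
t=6-8: P4@Q0 runs 2, rem=13, I/O yield, promote→Q0. Q0=[P4] Q1=[P1,P2,P3] Q2=[]
t=8-10: P4@Q0 runs 2, rem=11, I/O yield, promote→Q0. Q0=[P4] Q1=[P1,P2,P3] Q2=[]
t=10-12: P4@Q0 runs 2, rem=9, I/O yield, promote→Q0. Q0=[P4] Q1=[P1,P2,P3] Q2=[]
t=12-14: P4@Q0 runs 2, rem=7, I/O yield, promote→Q0. Q0=[P4] Q1=[P1,P2,P3] Q2=[]
t=14-16: P4@Q0 runs 2, rem=5, I/O yield, promote→Q0. Q0=[P4] Q1=[P1,P2,P3] Q2=[]
t=16-18: P4@Q0 runs 2, rem=3, I/O yield, promote→Q0. Q0=[P4] Q1=[P1,P2,P3] Q2=[]
t=18-20: P4@Q0 runs 2, rem=1, I/O yield, promote→Q0. Q0=[P4] Q1=[P1,P2,P3] Q2=[]
t=20-21: P4@Q0 runs 1, rem=0, completes. Q0=[] Q1=[P1,P2,P3] Q2=[]
t=21-26: P1@Q1 runs 5, rem=8, quantum used, demote→Q2. Q0=[] Q1=[P2,P3] Q2=[P1]
t=26-31: P2@Q1 runs 5, rem=1, quantum used, demote→Q2. Q0=[] Q1=[P3] Q2=[P1,P2]
t=31-36: P3@Q1 runs 5, rem=4, quantum used, demote→Q2. Q0=[] Q1=[] Q2=[P1,P2,P3]
t=36-44: P1@Q2 runs 8, rem=0, completes. Q0=[] Q1=[] Q2=[P2,P3]
t=44-45: P2@Q2 runs 1, rem=0, completes. Q0=[] Q1=[] Q2=[P3]
t=45-49: P3@Q2 runs 4, rem=0, completes. Q0=[] Q1=[] Q2=[]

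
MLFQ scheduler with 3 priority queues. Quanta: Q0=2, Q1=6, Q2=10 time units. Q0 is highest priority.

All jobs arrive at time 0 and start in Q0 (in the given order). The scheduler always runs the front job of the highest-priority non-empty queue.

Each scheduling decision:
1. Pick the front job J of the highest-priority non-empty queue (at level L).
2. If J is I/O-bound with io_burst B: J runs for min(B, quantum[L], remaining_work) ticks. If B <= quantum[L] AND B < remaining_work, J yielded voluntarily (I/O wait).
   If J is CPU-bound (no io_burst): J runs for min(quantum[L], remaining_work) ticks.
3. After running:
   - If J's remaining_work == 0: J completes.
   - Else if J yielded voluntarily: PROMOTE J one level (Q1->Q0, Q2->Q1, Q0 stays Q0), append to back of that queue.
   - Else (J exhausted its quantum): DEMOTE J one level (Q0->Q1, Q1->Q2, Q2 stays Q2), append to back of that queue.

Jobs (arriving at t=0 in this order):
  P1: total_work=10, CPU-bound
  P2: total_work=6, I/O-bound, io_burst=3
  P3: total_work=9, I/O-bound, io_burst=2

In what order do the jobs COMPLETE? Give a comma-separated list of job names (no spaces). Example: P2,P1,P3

Answer: P3,P2,P1

Derivation:
t=0-2: P1@Q0 runs 2, rem=8, quantum used, demote→Q1. Q0=[P2,P3] Q1=[P1] Q2=[]
t=2-4: P2@Q0 runs 2, rem=4, quantum used, demote→Q1. Q0=[P3] Q1=[P1,P2] Q2=[]
t=4-6: P3@Q0 runs 2, rem=7, I/O yield, promote→Q0. Q0=[P3] Q1=[P1,P2] Q2=[]
t=6-8: P3@Q0 runs 2, rem=5, I/O yield, promote→Q0. Q0=[P3] Q1=[P1,P2] Q2=[]
t=8-10: P3@Q0 runs 2, rem=3, I/O yield, promote→Q0. Q0=[P3] Q1=[P1,P2] Q2=[]
t=10-12: P3@Q0 runs 2, rem=1, I/O yield, promote→Q0. Q0=[P3] Q1=[P1,P2] Q2=[]
t=12-13: P3@Q0 runs 1, rem=0, completes. Q0=[] Q1=[P1,P2] Q2=[]
t=13-19: P1@Q1 runs 6, rem=2, quantum used, demote→Q2. Q0=[] Q1=[P2] Q2=[P1]
t=19-22: P2@Q1 runs 3, rem=1, I/O yield, promote→Q0. Q0=[P2] Q1=[] Q2=[P1]
t=22-23: P2@Q0 runs 1, rem=0, completes. Q0=[] Q1=[] Q2=[P1]
t=23-25: P1@Q2 runs 2, rem=0, completes. Q0=[] Q1=[] Q2=[]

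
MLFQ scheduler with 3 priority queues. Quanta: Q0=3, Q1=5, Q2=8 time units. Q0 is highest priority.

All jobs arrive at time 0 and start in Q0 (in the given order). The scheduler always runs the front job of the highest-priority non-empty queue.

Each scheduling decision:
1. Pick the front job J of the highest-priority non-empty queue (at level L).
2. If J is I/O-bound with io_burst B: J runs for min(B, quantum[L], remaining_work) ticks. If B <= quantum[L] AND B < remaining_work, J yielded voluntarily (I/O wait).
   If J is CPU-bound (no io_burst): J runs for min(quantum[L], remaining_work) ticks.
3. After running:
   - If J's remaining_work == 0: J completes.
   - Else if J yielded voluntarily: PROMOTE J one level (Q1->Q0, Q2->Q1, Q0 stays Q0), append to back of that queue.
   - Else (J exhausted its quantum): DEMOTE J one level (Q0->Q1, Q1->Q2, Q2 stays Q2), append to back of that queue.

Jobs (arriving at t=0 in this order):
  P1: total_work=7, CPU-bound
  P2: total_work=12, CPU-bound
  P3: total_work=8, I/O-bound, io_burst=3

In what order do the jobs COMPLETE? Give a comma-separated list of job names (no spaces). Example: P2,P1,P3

Answer: P3,P1,P2

Derivation:
t=0-3: P1@Q0 runs 3, rem=4, quantum used, demote→Q1. Q0=[P2,P3] Q1=[P1] Q2=[]
t=3-6: P2@Q0 runs 3, rem=9, quantum used, demote→Q1. Q0=[P3] Q1=[P1,P2] Q2=[]
t=6-9: P3@Q0 runs 3, rem=5, I/O yield, promote→Q0. Q0=[P3] Q1=[P1,P2] Q2=[]
t=9-12: P3@Q0 runs 3, rem=2, I/O yield, promote→Q0. Q0=[P3] Q1=[P1,P2] Q2=[]
t=12-14: P3@Q0 runs 2, rem=0, completes. Q0=[] Q1=[P1,P2] Q2=[]
t=14-18: P1@Q1 runs 4, rem=0, completes. Q0=[] Q1=[P2] Q2=[]
t=18-23: P2@Q1 runs 5, rem=4, quantum used, demote→Q2. Q0=[] Q1=[] Q2=[P2]
t=23-27: P2@Q2 runs 4, rem=0, completes. Q0=[] Q1=[] Q2=[]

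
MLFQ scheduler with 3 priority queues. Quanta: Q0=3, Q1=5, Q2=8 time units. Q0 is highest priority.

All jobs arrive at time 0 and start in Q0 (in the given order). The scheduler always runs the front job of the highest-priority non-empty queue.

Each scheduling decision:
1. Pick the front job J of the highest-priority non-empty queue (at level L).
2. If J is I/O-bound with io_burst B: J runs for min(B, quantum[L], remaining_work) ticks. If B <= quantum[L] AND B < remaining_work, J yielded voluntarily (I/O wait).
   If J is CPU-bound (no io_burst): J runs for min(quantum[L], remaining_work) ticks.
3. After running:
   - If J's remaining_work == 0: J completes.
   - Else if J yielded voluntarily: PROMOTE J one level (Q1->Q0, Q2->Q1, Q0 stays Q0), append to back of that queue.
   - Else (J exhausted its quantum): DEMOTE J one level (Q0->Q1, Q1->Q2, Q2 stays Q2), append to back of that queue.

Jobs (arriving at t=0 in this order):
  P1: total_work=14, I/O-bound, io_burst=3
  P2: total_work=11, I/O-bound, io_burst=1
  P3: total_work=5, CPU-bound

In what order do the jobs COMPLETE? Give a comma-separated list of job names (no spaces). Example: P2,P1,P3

t=0-3: P1@Q0 runs 3, rem=11, I/O yield, promote→Q0. Q0=[P2,P3,P1] Q1=[] Q2=[]
t=3-4: P2@Q0 runs 1, rem=10, I/O yield, promote→Q0. Q0=[P3,P1,P2] Q1=[] Q2=[]
t=4-7: P3@Q0 runs 3, rem=2, quantum used, demote→Q1. Q0=[P1,P2] Q1=[P3] Q2=[]
t=7-10: P1@Q0 runs 3, rem=8, I/O yield, promote→Q0. Q0=[P2,P1] Q1=[P3] Q2=[]
t=10-11: P2@Q0 runs 1, rem=9, I/O yield, promote→Q0. Q0=[P1,P2] Q1=[P3] Q2=[]
t=11-14: P1@Q0 runs 3, rem=5, I/O yield, promote→Q0. Q0=[P2,P1] Q1=[P3] Q2=[]
t=14-15: P2@Q0 runs 1, rem=8, I/O yield, promote→Q0. Q0=[P1,P2] Q1=[P3] Q2=[]
t=15-18: P1@Q0 runs 3, rem=2, I/O yield, promote→Q0. Q0=[P2,P1] Q1=[P3] Q2=[]
t=18-19: P2@Q0 runs 1, rem=7, I/O yield, promote→Q0. Q0=[P1,P2] Q1=[P3] Q2=[]
t=19-21: P1@Q0 runs 2, rem=0, completes. Q0=[P2] Q1=[P3] Q2=[]
t=21-22: P2@Q0 runs 1, rem=6, I/O yield, promote→Q0. Q0=[P2] Q1=[P3] Q2=[]
t=22-23: P2@Q0 runs 1, rem=5, I/O yield, promote→Q0. Q0=[P2] Q1=[P3] Q2=[]
t=23-24: P2@Q0 runs 1, rem=4, I/O yield, promote→Q0. Q0=[P2] Q1=[P3] Q2=[]
t=24-25: P2@Q0 runs 1, rem=3, I/O yield, promote→Q0. Q0=[P2] Q1=[P3] Q2=[]
t=25-26: P2@Q0 runs 1, rem=2, I/O yield, promote→Q0. Q0=[P2] Q1=[P3] Q2=[]
t=26-27: P2@Q0 runs 1, rem=1, I/O yield, promote→Q0. Q0=[P2] Q1=[P3] Q2=[]
t=27-28: P2@Q0 runs 1, rem=0, completes. Q0=[] Q1=[P3] Q2=[]
t=28-30: P3@Q1 runs 2, rem=0, completes. Q0=[] Q1=[] Q2=[]

Answer: P1,P2,P3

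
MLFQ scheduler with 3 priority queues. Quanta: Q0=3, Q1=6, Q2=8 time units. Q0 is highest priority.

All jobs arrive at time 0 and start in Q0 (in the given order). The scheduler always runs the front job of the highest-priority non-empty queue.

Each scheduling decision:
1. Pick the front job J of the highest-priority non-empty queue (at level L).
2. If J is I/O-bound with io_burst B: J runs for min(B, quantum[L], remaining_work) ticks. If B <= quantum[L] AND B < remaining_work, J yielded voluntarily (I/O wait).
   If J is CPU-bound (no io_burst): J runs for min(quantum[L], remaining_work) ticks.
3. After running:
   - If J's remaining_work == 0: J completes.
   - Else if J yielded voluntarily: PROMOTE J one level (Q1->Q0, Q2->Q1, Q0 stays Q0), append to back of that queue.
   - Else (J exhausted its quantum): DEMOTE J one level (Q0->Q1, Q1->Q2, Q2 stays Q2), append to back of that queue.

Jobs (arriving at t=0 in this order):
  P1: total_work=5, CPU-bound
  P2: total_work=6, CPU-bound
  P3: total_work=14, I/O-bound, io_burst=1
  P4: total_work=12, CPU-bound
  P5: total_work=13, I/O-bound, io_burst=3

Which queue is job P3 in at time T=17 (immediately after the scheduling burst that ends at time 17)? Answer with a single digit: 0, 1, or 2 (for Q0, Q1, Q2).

t=0-3: P1@Q0 runs 3, rem=2, quantum used, demote→Q1. Q0=[P2,P3,P4,P5] Q1=[P1] Q2=[]
t=3-6: P2@Q0 runs 3, rem=3, quantum used, demote→Q1. Q0=[P3,P4,P5] Q1=[P1,P2] Q2=[]
t=6-7: P3@Q0 runs 1, rem=13, I/O yield, promote→Q0. Q0=[P4,P5,P3] Q1=[P1,P2] Q2=[]
t=7-10: P4@Q0 runs 3, rem=9, quantum used, demote→Q1. Q0=[P5,P3] Q1=[P1,P2,P4] Q2=[]
t=10-13: P5@Q0 runs 3, rem=10, I/O yield, promote→Q0. Q0=[P3,P5] Q1=[P1,P2,P4] Q2=[]
t=13-14: P3@Q0 runs 1, rem=12, I/O yield, promote→Q0. Q0=[P5,P3] Q1=[P1,P2,P4] Q2=[]
t=14-17: P5@Q0 runs 3, rem=7, I/O yield, promote→Q0. Q0=[P3,P5] Q1=[P1,P2,P4] Q2=[]
t=17-18: P3@Q0 runs 1, rem=11, I/O yield, promote→Q0. Q0=[P5,P3] Q1=[P1,P2,P4] Q2=[]
t=18-21: P5@Q0 runs 3, rem=4, I/O yield, promote→Q0. Q0=[P3,P5] Q1=[P1,P2,P4] Q2=[]
t=21-22: P3@Q0 runs 1, rem=10, I/O yield, promote→Q0. Q0=[P5,P3] Q1=[P1,P2,P4] Q2=[]
t=22-25: P5@Q0 runs 3, rem=1, I/O yield, promote→Q0. Q0=[P3,P5] Q1=[P1,P2,P4] Q2=[]
t=25-26: P3@Q0 runs 1, rem=9, I/O yield, promote→Q0. Q0=[P5,P3] Q1=[P1,P2,P4] Q2=[]
t=26-27: P5@Q0 runs 1, rem=0, completes. Q0=[P3] Q1=[P1,P2,P4] Q2=[]
t=27-28: P3@Q0 runs 1, rem=8, I/O yield, promote→Q0. Q0=[P3] Q1=[P1,P2,P4] Q2=[]
t=28-29: P3@Q0 runs 1, rem=7, I/O yield, promote→Q0. Q0=[P3] Q1=[P1,P2,P4] Q2=[]
t=29-30: P3@Q0 runs 1, rem=6, I/O yield, promote→Q0. Q0=[P3] Q1=[P1,P2,P4] Q2=[]
t=30-31: P3@Q0 runs 1, rem=5, I/O yield, promote→Q0. Q0=[P3] Q1=[P1,P2,P4] Q2=[]
t=31-32: P3@Q0 runs 1, rem=4, I/O yield, promote→Q0. Q0=[P3] Q1=[P1,P2,P4] Q2=[]
t=32-33: P3@Q0 runs 1, rem=3, I/O yield, promote→Q0. Q0=[P3] Q1=[P1,P2,P4] Q2=[]
t=33-34: P3@Q0 runs 1, rem=2, I/O yield, promote→Q0. Q0=[P3] Q1=[P1,P2,P4] Q2=[]
t=34-35: P3@Q0 runs 1, rem=1, I/O yield, promote→Q0. Q0=[P3] Q1=[P1,P2,P4] Q2=[]
t=35-36: P3@Q0 runs 1, rem=0, completes. Q0=[] Q1=[P1,P2,P4] Q2=[]
t=36-38: P1@Q1 runs 2, rem=0, completes. Q0=[] Q1=[P2,P4] Q2=[]
t=38-41: P2@Q1 runs 3, rem=0, completes. Q0=[] Q1=[P4] Q2=[]
t=41-47: P4@Q1 runs 6, rem=3, quantum used, demote→Q2. Q0=[] Q1=[] Q2=[P4]
t=47-50: P4@Q2 runs 3, rem=0, completes. Q0=[] Q1=[] Q2=[]

Answer: 0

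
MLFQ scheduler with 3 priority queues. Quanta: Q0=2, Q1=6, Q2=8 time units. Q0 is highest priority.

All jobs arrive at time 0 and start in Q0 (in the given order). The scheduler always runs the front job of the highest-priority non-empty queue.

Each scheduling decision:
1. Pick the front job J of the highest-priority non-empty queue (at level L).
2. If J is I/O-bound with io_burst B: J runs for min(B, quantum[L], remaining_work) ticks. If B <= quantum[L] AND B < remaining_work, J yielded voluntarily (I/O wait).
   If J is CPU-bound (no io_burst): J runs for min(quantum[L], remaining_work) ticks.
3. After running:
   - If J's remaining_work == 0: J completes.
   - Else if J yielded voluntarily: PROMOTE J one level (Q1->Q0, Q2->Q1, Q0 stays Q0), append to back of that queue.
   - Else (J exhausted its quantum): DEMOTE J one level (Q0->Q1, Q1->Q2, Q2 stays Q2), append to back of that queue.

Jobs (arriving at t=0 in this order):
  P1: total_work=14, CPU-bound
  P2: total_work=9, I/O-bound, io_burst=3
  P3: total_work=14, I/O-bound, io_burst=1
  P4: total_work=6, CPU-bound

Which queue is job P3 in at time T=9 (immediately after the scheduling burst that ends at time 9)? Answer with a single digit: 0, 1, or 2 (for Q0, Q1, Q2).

Answer: 0

Derivation:
t=0-2: P1@Q0 runs 2, rem=12, quantum used, demote→Q1. Q0=[P2,P3,P4] Q1=[P1] Q2=[]
t=2-4: P2@Q0 runs 2, rem=7, quantum used, demote→Q1. Q0=[P3,P4] Q1=[P1,P2] Q2=[]
t=4-5: P3@Q0 runs 1, rem=13, I/O yield, promote→Q0. Q0=[P4,P3] Q1=[P1,P2] Q2=[]
t=5-7: P4@Q0 runs 2, rem=4, quantum used, demote→Q1. Q0=[P3] Q1=[P1,P2,P4] Q2=[]
t=7-8: P3@Q0 runs 1, rem=12, I/O yield, promote→Q0. Q0=[P3] Q1=[P1,P2,P4] Q2=[]
t=8-9: P3@Q0 runs 1, rem=11, I/O yield, promote→Q0. Q0=[P3] Q1=[P1,P2,P4] Q2=[]
t=9-10: P3@Q0 runs 1, rem=10, I/O yield, promote→Q0. Q0=[P3] Q1=[P1,P2,P4] Q2=[]
t=10-11: P3@Q0 runs 1, rem=9, I/O yield, promote→Q0. Q0=[P3] Q1=[P1,P2,P4] Q2=[]
t=11-12: P3@Q0 runs 1, rem=8, I/O yield, promote→Q0. Q0=[P3] Q1=[P1,P2,P4] Q2=[]
t=12-13: P3@Q0 runs 1, rem=7, I/O yield, promote→Q0. Q0=[P3] Q1=[P1,P2,P4] Q2=[]
t=13-14: P3@Q0 runs 1, rem=6, I/O yield, promote→Q0. Q0=[P3] Q1=[P1,P2,P4] Q2=[]
t=14-15: P3@Q0 runs 1, rem=5, I/O yield, promote→Q0. Q0=[P3] Q1=[P1,P2,P4] Q2=[]
t=15-16: P3@Q0 runs 1, rem=4, I/O yield, promote→Q0. Q0=[P3] Q1=[P1,P2,P4] Q2=[]
t=16-17: P3@Q0 runs 1, rem=3, I/O yield, promote→Q0. Q0=[P3] Q1=[P1,P2,P4] Q2=[]
t=17-18: P3@Q0 runs 1, rem=2, I/O yield, promote→Q0. Q0=[P3] Q1=[P1,P2,P4] Q2=[]
t=18-19: P3@Q0 runs 1, rem=1, I/O yield, promote→Q0. Q0=[P3] Q1=[P1,P2,P4] Q2=[]
t=19-20: P3@Q0 runs 1, rem=0, completes. Q0=[] Q1=[P1,P2,P4] Q2=[]
t=20-26: P1@Q1 runs 6, rem=6, quantum used, demote→Q2. Q0=[] Q1=[P2,P4] Q2=[P1]
t=26-29: P2@Q1 runs 3, rem=4, I/O yield, promote→Q0. Q0=[P2] Q1=[P4] Q2=[P1]
t=29-31: P2@Q0 runs 2, rem=2, quantum used, demote→Q1. Q0=[] Q1=[P4,P2] Q2=[P1]
t=31-35: P4@Q1 runs 4, rem=0, completes. Q0=[] Q1=[P2] Q2=[P1]
t=35-37: P2@Q1 runs 2, rem=0, completes. Q0=[] Q1=[] Q2=[P1]
t=37-43: P1@Q2 runs 6, rem=0, completes. Q0=[] Q1=[] Q2=[]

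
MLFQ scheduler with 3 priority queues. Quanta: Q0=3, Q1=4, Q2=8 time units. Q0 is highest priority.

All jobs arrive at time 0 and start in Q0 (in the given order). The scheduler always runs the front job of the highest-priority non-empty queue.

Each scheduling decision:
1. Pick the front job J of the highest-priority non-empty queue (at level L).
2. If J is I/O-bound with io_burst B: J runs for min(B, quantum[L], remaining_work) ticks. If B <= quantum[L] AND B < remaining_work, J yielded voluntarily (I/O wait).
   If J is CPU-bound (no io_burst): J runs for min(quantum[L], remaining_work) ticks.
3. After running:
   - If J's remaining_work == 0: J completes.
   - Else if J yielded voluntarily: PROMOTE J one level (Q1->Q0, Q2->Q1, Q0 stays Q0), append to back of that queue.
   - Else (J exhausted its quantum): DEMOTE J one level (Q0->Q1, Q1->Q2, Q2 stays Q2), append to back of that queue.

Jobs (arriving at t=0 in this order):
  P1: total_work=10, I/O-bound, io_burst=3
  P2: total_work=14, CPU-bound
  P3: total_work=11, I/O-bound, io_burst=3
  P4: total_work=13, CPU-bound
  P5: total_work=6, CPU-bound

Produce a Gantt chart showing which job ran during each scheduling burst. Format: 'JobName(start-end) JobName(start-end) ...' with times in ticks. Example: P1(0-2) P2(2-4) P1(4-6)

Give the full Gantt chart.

Answer: P1(0-3) P2(3-6) P3(6-9) P4(9-12) P5(12-15) P1(15-18) P3(18-21) P1(21-24) P3(24-27) P1(27-28) P3(28-30) P2(30-34) P4(34-38) P5(38-41) P2(41-48) P4(48-54)

Derivation:
t=0-3: P1@Q0 runs 3, rem=7, I/O yield, promote→Q0. Q0=[P2,P3,P4,P5,P1] Q1=[] Q2=[]
t=3-6: P2@Q0 runs 3, rem=11, quantum used, demote→Q1. Q0=[P3,P4,P5,P1] Q1=[P2] Q2=[]
t=6-9: P3@Q0 runs 3, rem=8, I/O yield, promote→Q0. Q0=[P4,P5,P1,P3] Q1=[P2] Q2=[]
t=9-12: P4@Q0 runs 3, rem=10, quantum used, demote→Q1. Q0=[P5,P1,P3] Q1=[P2,P4] Q2=[]
t=12-15: P5@Q0 runs 3, rem=3, quantum used, demote→Q1. Q0=[P1,P3] Q1=[P2,P4,P5] Q2=[]
t=15-18: P1@Q0 runs 3, rem=4, I/O yield, promote→Q0. Q0=[P3,P1] Q1=[P2,P4,P5] Q2=[]
t=18-21: P3@Q0 runs 3, rem=5, I/O yield, promote→Q0. Q0=[P1,P3] Q1=[P2,P4,P5] Q2=[]
t=21-24: P1@Q0 runs 3, rem=1, I/O yield, promote→Q0. Q0=[P3,P1] Q1=[P2,P4,P5] Q2=[]
t=24-27: P3@Q0 runs 3, rem=2, I/O yield, promote→Q0. Q0=[P1,P3] Q1=[P2,P4,P5] Q2=[]
t=27-28: P1@Q0 runs 1, rem=0, completes. Q0=[P3] Q1=[P2,P4,P5] Q2=[]
t=28-30: P3@Q0 runs 2, rem=0, completes. Q0=[] Q1=[P2,P4,P5] Q2=[]
t=30-34: P2@Q1 runs 4, rem=7, quantum used, demote→Q2. Q0=[] Q1=[P4,P5] Q2=[P2]
t=34-38: P4@Q1 runs 4, rem=6, quantum used, demote→Q2. Q0=[] Q1=[P5] Q2=[P2,P4]
t=38-41: P5@Q1 runs 3, rem=0, completes. Q0=[] Q1=[] Q2=[P2,P4]
t=41-48: P2@Q2 runs 7, rem=0, completes. Q0=[] Q1=[] Q2=[P4]
t=48-54: P4@Q2 runs 6, rem=0, completes. Q0=[] Q1=[] Q2=[]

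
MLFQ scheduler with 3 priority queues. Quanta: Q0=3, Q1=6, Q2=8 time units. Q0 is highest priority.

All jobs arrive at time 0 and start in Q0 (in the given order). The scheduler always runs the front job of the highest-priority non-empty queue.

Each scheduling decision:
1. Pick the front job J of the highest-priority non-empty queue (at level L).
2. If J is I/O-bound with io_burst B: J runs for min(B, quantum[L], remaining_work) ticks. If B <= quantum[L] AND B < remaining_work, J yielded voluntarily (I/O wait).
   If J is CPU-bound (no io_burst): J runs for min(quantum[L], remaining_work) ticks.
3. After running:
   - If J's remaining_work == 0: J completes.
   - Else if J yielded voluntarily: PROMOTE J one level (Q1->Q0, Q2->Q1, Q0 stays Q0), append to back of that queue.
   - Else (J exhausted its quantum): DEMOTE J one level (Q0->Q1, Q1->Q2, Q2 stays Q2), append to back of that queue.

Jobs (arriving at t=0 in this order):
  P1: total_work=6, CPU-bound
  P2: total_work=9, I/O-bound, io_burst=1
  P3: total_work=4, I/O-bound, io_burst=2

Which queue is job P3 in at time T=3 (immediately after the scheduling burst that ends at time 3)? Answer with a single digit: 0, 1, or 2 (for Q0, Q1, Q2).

Answer: 0

Derivation:
t=0-3: P1@Q0 runs 3, rem=3, quantum used, demote→Q1. Q0=[P2,P3] Q1=[P1] Q2=[]
t=3-4: P2@Q0 runs 1, rem=8, I/O yield, promote→Q0. Q0=[P3,P2] Q1=[P1] Q2=[]
t=4-6: P3@Q0 runs 2, rem=2, I/O yield, promote→Q0. Q0=[P2,P3] Q1=[P1] Q2=[]
t=6-7: P2@Q0 runs 1, rem=7, I/O yield, promote→Q0. Q0=[P3,P2] Q1=[P1] Q2=[]
t=7-9: P3@Q0 runs 2, rem=0, completes. Q0=[P2] Q1=[P1] Q2=[]
t=9-10: P2@Q0 runs 1, rem=6, I/O yield, promote→Q0. Q0=[P2] Q1=[P1] Q2=[]
t=10-11: P2@Q0 runs 1, rem=5, I/O yield, promote→Q0. Q0=[P2] Q1=[P1] Q2=[]
t=11-12: P2@Q0 runs 1, rem=4, I/O yield, promote→Q0. Q0=[P2] Q1=[P1] Q2=[]
t=12-13: P2@Q0 runs 1, rem=3, I/O yield, promote→Q0. Q0=[P2] Q1=[P1] Q2=[]
t=13-14: P2@Q0 runs 1, rem=2, I/O yield, promote→Q0. Q0=[P2] Q1=[P1] Q2=[]
t=14-15: P2@Q0 runs 1, rem=1, I/O yield, promote→Q0. Q0=[P2] Q1=[P1] Q2=[]
t=15-16: P2@Q0 runs 1, rem=0, completes. Q0=[] Q1=[P1] Q2=[]
t=16-19: P1@Q1 runs 3, rem=0, completes. Q0=[] Q1=[] Q2=[]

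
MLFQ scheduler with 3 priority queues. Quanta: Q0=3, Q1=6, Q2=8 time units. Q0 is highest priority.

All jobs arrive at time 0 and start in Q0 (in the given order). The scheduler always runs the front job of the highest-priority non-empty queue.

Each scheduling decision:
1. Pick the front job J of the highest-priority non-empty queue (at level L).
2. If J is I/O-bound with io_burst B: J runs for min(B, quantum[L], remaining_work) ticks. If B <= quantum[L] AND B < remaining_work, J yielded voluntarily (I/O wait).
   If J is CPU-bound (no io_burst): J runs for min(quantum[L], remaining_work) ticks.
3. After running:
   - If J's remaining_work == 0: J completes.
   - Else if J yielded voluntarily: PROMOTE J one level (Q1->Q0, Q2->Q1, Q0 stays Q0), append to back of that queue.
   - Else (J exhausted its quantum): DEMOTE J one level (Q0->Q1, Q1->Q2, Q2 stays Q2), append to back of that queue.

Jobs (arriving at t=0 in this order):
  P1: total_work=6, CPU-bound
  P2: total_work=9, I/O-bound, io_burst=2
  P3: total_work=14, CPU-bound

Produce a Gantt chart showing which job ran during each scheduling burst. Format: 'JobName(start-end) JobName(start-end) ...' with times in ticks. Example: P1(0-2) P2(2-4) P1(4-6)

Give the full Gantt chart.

t=0-3: P1@Q0 runs 3, rem=3, quantum used, demote→Q1. Q0=[P2,P3] Q1=[P1] Q2=[]
t=3-5: P2@Q0 runs 2, rem=7, I/O yield, promote→Q0. Q0=[P3,P2] Q1=[P1] Q2=[]
t=5-8: P3@Q0 runs 3, rem=11, quantum used, demote→Q1. Q0=[P2] Q1=[P1,P3] Q2=[]
t=8-10: P2@Q0 runs 2, rem=5, I/O yield, promote→Q0. Q0=[P2] Q1=[P1,P3] Q2=[]
t=10-12: P2@Q0 runs 2, rem=3, I/O yield, promote→Q0. Q0=[P2] Q1=[P1,P3] Q2=[]
t=12-14: P2@Q0 runs 2, rem=1, I/O yield, promote→Q0. Q0=[P2] Q1=[P1,P3] Q2=[]
t=14-15: P2@Q0 runs 1, rem=0, completes. Q0=[] Q1=[P1,P3] Q2=[]
t=15-18: P1@Q1 runs 3, rem=0, completes. Q0=[] Q1=[P3] Q2=[]
t=18-24: P3@Q1 runs 6, rem=5, quantum used, demote→Q2. Q0=[] Q1=[] Q2=[P3]
t=24-29: P3@Q2 runs 5, rem=0, completes. Q0=[] Q1=[] Q2=[]

Answer: P1(0-3) P2(3-5) P3(5-8) P2(8-10) P2(10-12) P2(12-14) P2(14-15) P1(15-18) P3(18-24) P3(24-29)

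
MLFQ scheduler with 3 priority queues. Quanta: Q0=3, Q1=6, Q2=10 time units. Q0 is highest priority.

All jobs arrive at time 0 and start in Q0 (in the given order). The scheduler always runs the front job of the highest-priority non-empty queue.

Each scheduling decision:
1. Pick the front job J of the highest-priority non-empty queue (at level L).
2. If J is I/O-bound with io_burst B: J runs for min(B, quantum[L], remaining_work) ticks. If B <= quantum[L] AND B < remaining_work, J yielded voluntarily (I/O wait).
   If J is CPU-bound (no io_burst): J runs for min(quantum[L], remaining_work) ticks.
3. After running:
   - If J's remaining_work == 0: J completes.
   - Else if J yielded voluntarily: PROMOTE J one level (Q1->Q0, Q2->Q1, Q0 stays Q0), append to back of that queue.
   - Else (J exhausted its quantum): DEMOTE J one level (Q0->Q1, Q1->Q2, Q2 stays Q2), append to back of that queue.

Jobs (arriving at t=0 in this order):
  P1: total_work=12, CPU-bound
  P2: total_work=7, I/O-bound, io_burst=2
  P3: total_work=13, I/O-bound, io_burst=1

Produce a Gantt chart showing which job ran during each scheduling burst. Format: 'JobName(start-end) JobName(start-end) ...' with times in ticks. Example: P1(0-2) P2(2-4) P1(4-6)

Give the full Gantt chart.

t=0-3: P1@Q0 runs 3, rem=9, quantum used, demote→Q1. Q0=[P2,P3] Q1=[P1] Q2=[]
t=3-5: P2@Q0 runs 2, rem=5, I/O yield, promote→Q0. Q0=[P3,P2] Q1=[P1] Q2=[]
t=5-6: P3@Q0 runs 1, rem=12, I/O yield, promote→Q0. Q0=[P2,P3] Q1=[P1] Q2=[]
t=6-8: P2@Q0 runs 2, rem=3, I/O yield, promote→Q0. Q0=[P3,P2] Q1=[P1] Q2=[]
t=8-9: P3@Q0 runs 1, rem=11, I/O yield, promote→Q0. Q0=[P2,P3] Q1=[P1] Q2=[]
t=9-11: P2@Q0 runs 2, rem=1, I/O yield, promote→Q0. Q0=[P3,P2] Q1=[P1] Q2=[]
t=11-12: P3@Q0 runs 1, rem=10, I/O yield, promote→Q0. Q0=[P2,P3] Q1=[P1] Q2=[]
t=12-13: P2@Q0 runs 1, rem=0, completes. Q0=[P3] Q1=[P1] Q2=[]
t=13-14: P3@Q0 runs 1, rem=9, I/O yield, promote→Q0. Q0=[P3] Q1=[P1] Q2=[]
t=14-15: P3@Q0 runs 1, rem=8, I/O yield, promote→Q0. Q0=[P3] Q1=[P1] Q2=[]
t=15-16: P3@Q0 runs 1, rem=7, I/O yield, promote→Q0. Q0=[P3] Q1=[P1] Q2=[]
t=16-17: P3@Q0 runs 1, rem=6, I/O yield, promote→Q0. Q0=[P3] Q1=[P1] Q2=[]
t=17-18: P3@Q0 runs 1, rem=5, I/O yield, promote→Q0. Q0=[P3] Q1=[P1] Q2=[]
t=18-19: P3@Q0 runs 1, rem=4, I/O yield, promote→Q0. Q0=[P3] Q1=[P1] Q2=[]
t=19-20: P3@Q0 runs 1, rem=3, I/O yield, promote→Q0. Q0=[P3] Q1=[P1] Q2=[]
t=20-21: P3@Q0 runs 1, rem=2, I/O yield, promote→Q0. Q0=[P3] Q1=[P1] Q2=[]
t=21-22: P3@Q0 runs 1, rem=1, I/O yield, promote→Q0. Q0=[P3] Q1=[P1] Q2=[]
t=22-23: P3@Q0 runs 1, rem=0, completes. Q0=[] Q1=[P1] Q2=[]
t=23-29: P1@Q1 runs 6, rem=3, quantum used, demote→Q2. Q0=[] Q1=[] Q2=[P1]
t=29-32: P1@Q2 runs 3, rem=0, completes. Q0=[] Q1=[] Q2=[]

Answer: P1(0-3) P2(3-5) P3(5-6) P2(6-8) P3(8-9) P2(9-11) P3(11-12) P2(12-13) P3(13-14) P3(14-15) P3(15-16) P3(16-17) P3(17-18) P3(18-19) P3(19-20) P3(20-21) P3(21-22) P3(22-23) P1(23-29) P1(29-32)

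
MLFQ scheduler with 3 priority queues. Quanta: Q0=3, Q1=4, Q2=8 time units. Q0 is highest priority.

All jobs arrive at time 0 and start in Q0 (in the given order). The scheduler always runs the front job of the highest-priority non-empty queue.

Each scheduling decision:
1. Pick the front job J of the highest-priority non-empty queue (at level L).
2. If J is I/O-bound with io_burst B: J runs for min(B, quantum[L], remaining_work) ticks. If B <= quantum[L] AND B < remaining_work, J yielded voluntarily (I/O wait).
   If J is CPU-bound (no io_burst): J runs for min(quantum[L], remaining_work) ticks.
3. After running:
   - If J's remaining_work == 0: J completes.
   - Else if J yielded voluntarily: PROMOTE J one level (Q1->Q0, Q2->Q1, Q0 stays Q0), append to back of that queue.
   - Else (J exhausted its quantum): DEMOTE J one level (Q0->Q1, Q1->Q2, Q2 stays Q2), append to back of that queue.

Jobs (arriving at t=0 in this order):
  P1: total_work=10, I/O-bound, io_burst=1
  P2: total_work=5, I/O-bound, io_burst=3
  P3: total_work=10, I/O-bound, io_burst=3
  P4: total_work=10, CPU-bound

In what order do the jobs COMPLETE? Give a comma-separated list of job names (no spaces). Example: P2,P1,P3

t=0-1: P1@Q0 runs 1, rem=9, I/O yield, promote→Q0. Q0=[P2,P3,P4,P1] Q1=[] Q2=[]
t=1-4: P2@Q0 runs 3, rem=2, I/O yield, promote→Q0. Q0=[P3,P4,P1,P2] Q1=[] Q2=[]
t=4-7: P3@Q0 runs 3, rem=7, I/O yield, promote→Q0. Q0=[P4,P1,P2,P3] Q1=[] Q2=[]
t=7-10: P4@Q0 runs 3, rem=7, quantum used, demote→Q1. Q0=[P1,P2,P3] Q1=[P4] Q2=[]
t=10-11: P1@Q0 runs 1, rem=8, I/O yield, promote→Q0. Q0=[P2,P3,P1] Q1=[P4] Q2=[]
t=11-13: P2@Q0 runs 2, rem=0, completes. Q0=[P3,P1] Q1=[P4] Q2=[]
t=13-16: P3@Q0 runs 3, rem=4, I/O yield, promote→Q0. Q0=[P1,P3] Q1=[P4] Q2=[]
t=16-17: P1@Q0 runs 1, rem=7, I/O yield, promote→Q0. Q0=[P3,P1] Q1=[P4] Q2=[]
t=17-20: P3@Q0 runs 3, rem=1, I/O yield, promote→Q0. Q0=[P1,P3] Q1=[P4] Q2=[]
t=20-21: P1@Q0 runs 1, rem=6, I/O yield, promote→Q0. Q0=[P3,P1] Q1=[P4] Q2=[]
t=21-22: P3@Q0 runs 1, rem=0, completes. Q0=[P1] Q1=[P4] Q2=[]
t=22-23: P1@Q0 runs 1, rem=5, I/O yield, promote→Q0. Q0=[P1] Q1=[P4] Q2=[]
t=23-24: P1@Q0 runs 1, rem=4, I/O yield, promote→Q0. Q0=[P1] Q1=[P4] Q2=[]
t=24-25: P1@Q0 runs 1, rem=3, I/O yield, promote→Q0. Q0=[P1] Q1=[P4] Q2=[]
t=25-26: P1@Q0 runs 1, rem=2, I/O yield, promote→Q0. Q0=[P1] Q1=[P4] Q2=[]
t=26-27: P1@Q0 runs 1, rem=1, I/O yield, promote→Q0. Q0=[P1] Q1=[P4] Q2=[]
t=27-28: P1@Q0 runs 1, rem=0, completes. Q0=[] Q1=[P4] Q2=[]
t=28-32: P4@Q1 runs 4, rem=3, quantum used, demote→Q2. Q0=[] Q1=[] Q2=[P4]
t=32-35: P4@Q2 runs 3, rem=0, completes. Q0=[] Q1=[] Q2=[]

Answer: P2,P3,P1,P4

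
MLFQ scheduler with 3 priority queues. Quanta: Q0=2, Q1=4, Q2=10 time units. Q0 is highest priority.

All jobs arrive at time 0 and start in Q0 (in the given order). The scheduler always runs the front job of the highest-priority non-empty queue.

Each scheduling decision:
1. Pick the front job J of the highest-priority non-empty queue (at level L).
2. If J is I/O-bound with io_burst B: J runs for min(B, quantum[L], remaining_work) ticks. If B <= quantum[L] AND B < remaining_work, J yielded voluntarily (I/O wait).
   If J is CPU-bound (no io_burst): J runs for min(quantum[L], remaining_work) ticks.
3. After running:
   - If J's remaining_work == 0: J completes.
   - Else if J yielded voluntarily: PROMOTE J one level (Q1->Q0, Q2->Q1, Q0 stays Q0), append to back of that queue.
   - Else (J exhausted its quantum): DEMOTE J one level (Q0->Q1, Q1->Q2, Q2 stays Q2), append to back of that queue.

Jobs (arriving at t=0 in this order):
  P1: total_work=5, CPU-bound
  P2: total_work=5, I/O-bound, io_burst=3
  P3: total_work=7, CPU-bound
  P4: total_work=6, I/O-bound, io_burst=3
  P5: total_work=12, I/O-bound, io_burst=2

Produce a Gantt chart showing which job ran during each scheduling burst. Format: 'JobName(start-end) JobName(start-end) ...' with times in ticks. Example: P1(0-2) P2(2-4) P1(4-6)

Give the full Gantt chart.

Answer: P1(0-2) P2(2-4) P3(4-6) P4(6-8) P5(8-10) P5(10-12) P5(12-14) P5(14-16) P5(16-18) P5(18-20) P1(20-23) P2(23-26) P3(26-30) P4(30-33) P4(33-34) P3(34-35)

Derivation:
t=0-2: P1@Q0 runs 2, rem=3, quantum used, demote→Q1. Q0=[P2,P3,P4,P5] Q1=[P1] Q2=[]
t=2-4: P2@Q0 runs 2, rem=3, quantum used, demote→Q1. Q0=[P3,P4,P5] Q1=[P1,P2] Q2=[]
t=4-6: P3@Q0 runs 2, rem=5, quantum used, demote→Q1. Q0=[P4,P5] Q1=[P1,P2,P3] Q2=[]
t=6-8: P4@Q0 runs 2, rem=4, quantum used, demote→Q1. Q0=[P5] Q1=[P1,P2,P3,P4] Q2=[]
t=8-10: P5@Q0 runs 2, rem=10, I/O yield, promote→Q0. Q0=[P5] Q1=[P1,P2,P3,P4] Q2=[]
t=10-12: P5@Q0 runs 2, rem=8, I/O yield, promote→Q0. Q0=[P5] Q1=[P1,P2,P3,P4] Q2=[]
t=12-14: P5@Q0 runs 2, rem=6, I/O yield, promote→Q0. Q0=[P5] Q1=[P1,P2,P3,P4] Q2=[]
t=14-16: P5@Q0 runs 2, rem=4, I/O yield, promote→Q0. Q0=[P5] Q1=[P1,P2,P3,P4] Q2=[]
t=16-18: P5@Q0 runs 2, rem=2, I/O yield, promote→Q0. Q0=[P5] Q1=[P1,P2,P3,P4] Q2=[]
t=18-20: P5@Q0 runs 2, rem=0, completes. Q0=[] Q1=[P1,P2,P3,P4] Q2=[]
t=20-23: P1@Q1 runs 3, rem=0, completes. Q0=[] Q1=[P2,P3,P4] Q2=[]
t=23-26: P2@Q1 runs 3, rem=0, completes. Q0=[] Q1=[P3,P4] Q2=[]
t=26-30: P3@Q1 runs 4, rem=1, quantum used, demote→Q2. Q0=[] Q1=[P4] Q2=[P3]
t=30-33: P4@Q1 runs 3, rem=1, I/O yield, promote→Q0. Q0=[P4] Q1=[] Q2=[P3]
t=33-34: P4@Q0 runs 1, rem=0, completes. Q0=[] Q1=[] Q2=[P3]
t=34-35: P3@Q2 runs 1, rem=0, completes. Q0=[] Q1=[] Q2=[]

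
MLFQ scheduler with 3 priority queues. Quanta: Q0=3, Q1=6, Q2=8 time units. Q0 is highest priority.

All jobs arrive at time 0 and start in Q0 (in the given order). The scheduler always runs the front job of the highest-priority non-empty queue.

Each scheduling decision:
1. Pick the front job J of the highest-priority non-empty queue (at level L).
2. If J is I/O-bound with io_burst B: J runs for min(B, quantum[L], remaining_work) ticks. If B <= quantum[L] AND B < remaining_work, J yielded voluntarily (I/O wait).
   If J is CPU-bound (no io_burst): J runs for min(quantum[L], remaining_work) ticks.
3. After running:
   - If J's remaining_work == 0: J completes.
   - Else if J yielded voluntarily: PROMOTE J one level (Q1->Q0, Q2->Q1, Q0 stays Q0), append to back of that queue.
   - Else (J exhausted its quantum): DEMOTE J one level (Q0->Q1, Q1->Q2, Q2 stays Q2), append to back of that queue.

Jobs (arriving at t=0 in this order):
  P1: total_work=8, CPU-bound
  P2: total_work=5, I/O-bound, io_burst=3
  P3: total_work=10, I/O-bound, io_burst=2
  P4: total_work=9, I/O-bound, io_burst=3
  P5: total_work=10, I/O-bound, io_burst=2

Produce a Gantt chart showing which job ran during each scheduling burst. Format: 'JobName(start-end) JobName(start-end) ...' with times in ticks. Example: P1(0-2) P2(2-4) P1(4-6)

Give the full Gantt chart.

t=0-3: P1@Q0 runs 3, rem=5, quantum used, demote→Q1. Q0=[P2,P3,P4,P5] Q1=[P1] Q2=[]
t=3-6: P2@Q0 runs 3, rem=2, I/O yield, promote→Q0. Q0=[P3,P4,P5,P2] Q1=[P1] Q2=[]
t=6-8: P3@Q0 runs 2, rem=8, I/O yield, promote→Q0. Q0=[P4,P5,P2,P3] Q1=[P1] Q2=[]
t=8-11: P4@Q0 runs 3, rem=6, I/O yield, promote→Q0. Q0=[P5,P2,P3,P4] Q1=[P1] Q2=[]
t=11-13: P5@Q0 runs 2, rem=8, I/O yield, promote→Q0. Q0=[P2,P3,P4,P5] Q1=[P1] Q2=[]
t=13-15: P2@Q0 runs 2, rem=0, completes. Q0=[P3,P4,P5] Q1=[P1] Q2=[]
t=15-17: P3@Q0 runs 2, rem=6, I/O yield, promote→Q0. Q0=[P4,P5,P3] Q1=[P1] Q2=[]
t=17-20: P4@Q0 runs 3, rem=3, I/O yield, promote→Q0. Q0=[P5,P3,P4] Q1=[P1] Q2=[]
t=20-22: P5@Q0 runs 2, rem=6, I/O yield, promote→Q0. Q0=[P3,P4,P5] Q1=[P1] Q2=[]
t=22-24: P3@Q0 runs 2, rem=4, I/O yield, promote→Q0. Q0=[P4,P5,P3] Q1=[P1] Q2=[]
t=24-27: P4@Q0 runs 3, rem=0, completes. Q0=[P5,P3] Q1=[P1] Q2=[]
t=27-29: P5@Q0 runs 2, rem=4, I/O yield, promote→Q0. Q0=[P3,P5] Q1=[P1] Q2=[]
t=29-31: P3@Q0 runs 2, rem=2, I/O yield, promote→Q0. Q0=[P5,P3] Q1=[P1] Q2=[]
t=31-33: P5@Q0 runs 2, rem=2, I/O yield, promote→Q0. Q0=[P3,P5] Q1=[P1] Q2=[]
t=33-35: P3@Q0 runs 2, rem=0, completes. Q0=[P5] Q1=[P1] Q2=[]
t=35-37: P5@Q0 runs 2, rem=0, completes. Q0=[] Q1=[P1] Q2=[]
t=37-42: P1@Q1 runs 5, rem=0, completes. Q0=[] Q1=[] Q2=[]

Answer: P1(0-3) P2(3-6) P3(6-8) P4(8-11) P5(11-13) P2(13-15) P3(15-17) P4(17-20) P5(20-22) P3(22-24) P4(24-27) P5(27-29) P3(29-31) P5(31-33) P3(33-35) P5(35-37) P1(37-42)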